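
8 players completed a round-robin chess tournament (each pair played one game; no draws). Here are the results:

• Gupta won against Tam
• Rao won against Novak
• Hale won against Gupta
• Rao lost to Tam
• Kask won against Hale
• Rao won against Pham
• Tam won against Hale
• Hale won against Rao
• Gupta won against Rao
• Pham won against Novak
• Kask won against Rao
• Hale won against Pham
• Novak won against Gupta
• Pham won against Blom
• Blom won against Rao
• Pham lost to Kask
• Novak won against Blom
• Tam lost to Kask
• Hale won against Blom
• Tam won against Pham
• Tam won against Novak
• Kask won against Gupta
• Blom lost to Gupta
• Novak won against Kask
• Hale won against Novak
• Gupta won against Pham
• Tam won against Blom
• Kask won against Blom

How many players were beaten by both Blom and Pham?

Blom beat: Rao.
Pham beat: Blom, Novak.
No one was beaten by both.

0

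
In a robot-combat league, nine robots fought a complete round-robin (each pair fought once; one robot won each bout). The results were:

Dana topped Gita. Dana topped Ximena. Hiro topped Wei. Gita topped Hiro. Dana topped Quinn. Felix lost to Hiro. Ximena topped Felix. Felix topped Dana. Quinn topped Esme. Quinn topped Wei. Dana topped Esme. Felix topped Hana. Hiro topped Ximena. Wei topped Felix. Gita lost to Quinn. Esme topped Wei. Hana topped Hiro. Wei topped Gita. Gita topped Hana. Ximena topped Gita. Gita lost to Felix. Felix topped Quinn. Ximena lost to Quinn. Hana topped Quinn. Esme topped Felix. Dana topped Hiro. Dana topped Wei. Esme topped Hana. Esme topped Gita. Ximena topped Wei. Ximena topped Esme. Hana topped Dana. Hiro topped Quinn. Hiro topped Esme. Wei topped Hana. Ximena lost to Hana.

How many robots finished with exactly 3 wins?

Win totals: Quinn 4, Ximena 4, Wei 3, Felix 4, Gita 2, Hiro 5, Esme 4, Hana 4, Dana 6.
Exactly 3: Wei — 1 robot.

1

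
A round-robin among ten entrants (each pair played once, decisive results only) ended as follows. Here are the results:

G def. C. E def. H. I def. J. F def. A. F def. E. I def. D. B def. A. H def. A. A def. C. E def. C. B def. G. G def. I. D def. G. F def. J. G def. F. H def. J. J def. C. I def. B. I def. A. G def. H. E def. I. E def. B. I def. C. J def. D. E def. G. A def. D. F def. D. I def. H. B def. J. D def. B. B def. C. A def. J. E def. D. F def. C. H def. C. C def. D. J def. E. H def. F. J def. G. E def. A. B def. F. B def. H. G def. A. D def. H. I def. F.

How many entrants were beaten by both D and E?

3

D beat: B, G, H.
E beat: A, B, C, D, G, H, I.
Both beat: B, G, H — 3.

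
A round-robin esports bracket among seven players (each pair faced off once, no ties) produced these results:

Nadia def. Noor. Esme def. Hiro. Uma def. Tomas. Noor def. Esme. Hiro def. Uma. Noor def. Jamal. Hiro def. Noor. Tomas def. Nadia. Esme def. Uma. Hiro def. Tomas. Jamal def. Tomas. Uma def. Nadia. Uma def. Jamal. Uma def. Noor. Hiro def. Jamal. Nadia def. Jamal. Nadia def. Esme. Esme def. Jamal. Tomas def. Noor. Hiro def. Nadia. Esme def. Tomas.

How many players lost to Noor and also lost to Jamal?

0

Noor beat: Esme, Jamal.
Jamal beat: Tomas.
No one was beaten by both.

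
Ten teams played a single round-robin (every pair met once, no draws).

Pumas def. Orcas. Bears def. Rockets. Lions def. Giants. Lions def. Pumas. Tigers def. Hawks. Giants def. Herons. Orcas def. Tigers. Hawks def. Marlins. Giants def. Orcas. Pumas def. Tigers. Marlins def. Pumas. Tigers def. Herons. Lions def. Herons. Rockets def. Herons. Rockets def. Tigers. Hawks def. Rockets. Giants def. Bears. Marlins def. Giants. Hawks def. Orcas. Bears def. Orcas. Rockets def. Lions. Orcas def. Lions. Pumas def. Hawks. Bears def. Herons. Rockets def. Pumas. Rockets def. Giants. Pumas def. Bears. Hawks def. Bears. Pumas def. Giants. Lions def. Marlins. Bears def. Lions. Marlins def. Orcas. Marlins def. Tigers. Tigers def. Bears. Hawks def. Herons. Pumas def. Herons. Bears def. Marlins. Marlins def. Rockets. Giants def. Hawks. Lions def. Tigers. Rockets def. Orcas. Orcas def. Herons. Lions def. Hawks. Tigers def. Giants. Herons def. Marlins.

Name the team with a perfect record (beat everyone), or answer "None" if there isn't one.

Highest win total is Rockets with 6 (out of 9 possible).
Rockets lost to Hawks, Bears, Marlins, so no team went undefeated.

None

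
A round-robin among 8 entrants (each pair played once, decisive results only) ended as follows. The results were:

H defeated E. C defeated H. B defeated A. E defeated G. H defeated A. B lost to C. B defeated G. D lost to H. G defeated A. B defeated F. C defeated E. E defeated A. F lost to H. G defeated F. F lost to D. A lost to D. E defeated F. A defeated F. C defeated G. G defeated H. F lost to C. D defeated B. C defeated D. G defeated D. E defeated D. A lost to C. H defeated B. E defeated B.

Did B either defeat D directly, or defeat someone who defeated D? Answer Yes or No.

Yes

B did not beat D directly.
B beat A, F, G. Of those, G beat D.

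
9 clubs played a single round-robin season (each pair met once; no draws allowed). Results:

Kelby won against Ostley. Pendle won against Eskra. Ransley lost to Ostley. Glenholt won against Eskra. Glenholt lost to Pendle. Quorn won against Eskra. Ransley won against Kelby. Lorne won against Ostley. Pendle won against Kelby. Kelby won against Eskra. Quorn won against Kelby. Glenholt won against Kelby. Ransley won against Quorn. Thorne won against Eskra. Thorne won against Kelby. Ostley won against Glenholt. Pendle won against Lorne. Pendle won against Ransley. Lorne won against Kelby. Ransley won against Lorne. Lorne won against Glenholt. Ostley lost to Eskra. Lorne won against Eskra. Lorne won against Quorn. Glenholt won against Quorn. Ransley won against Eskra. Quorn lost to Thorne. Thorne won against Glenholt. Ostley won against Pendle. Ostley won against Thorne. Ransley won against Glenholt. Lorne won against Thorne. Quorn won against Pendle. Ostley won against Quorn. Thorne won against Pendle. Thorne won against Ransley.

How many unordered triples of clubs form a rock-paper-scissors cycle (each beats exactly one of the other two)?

17

Win totals: Pendle 5, Ransley 5, Kelby 2, Lorne 6, Ostley 5, Eskra 1, Glenholt 3, Thorne 6, Quorn 3.
A club with w wins dominates both others in C(w,2) triples; summing gives 10 + 10 + 1 + 15 + 10 + 0 + 3 + 15 + 3 = 67 transitive triples.
Total triples C(9,3) = 84, so cyclic triples = 84 − 67 = 17.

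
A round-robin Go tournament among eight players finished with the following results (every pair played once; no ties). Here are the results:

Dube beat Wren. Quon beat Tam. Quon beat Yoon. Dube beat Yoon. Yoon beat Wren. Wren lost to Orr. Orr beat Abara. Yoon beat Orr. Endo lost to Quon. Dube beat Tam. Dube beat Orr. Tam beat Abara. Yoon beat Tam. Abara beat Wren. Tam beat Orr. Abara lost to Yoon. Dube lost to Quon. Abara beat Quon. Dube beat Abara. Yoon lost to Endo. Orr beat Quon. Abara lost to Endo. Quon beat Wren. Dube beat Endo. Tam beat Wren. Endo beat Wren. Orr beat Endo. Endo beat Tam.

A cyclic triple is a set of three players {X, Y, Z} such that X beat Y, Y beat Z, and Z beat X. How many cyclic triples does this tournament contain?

Win totals: Yoon 4, Dube 6, Wren 0, Quon 5, Tam 3, Endo 4, Abara 2, Orr 4.
A player with w wins dominates both others in C(w,2) triples; summing gives 6 + 15 + 0 + 10 + 3 + 6 + 1 + 6 = 47 transitive triples.
Total triples C(8,3) = 56, so cyclic triples = 56 − 47 = 9.

9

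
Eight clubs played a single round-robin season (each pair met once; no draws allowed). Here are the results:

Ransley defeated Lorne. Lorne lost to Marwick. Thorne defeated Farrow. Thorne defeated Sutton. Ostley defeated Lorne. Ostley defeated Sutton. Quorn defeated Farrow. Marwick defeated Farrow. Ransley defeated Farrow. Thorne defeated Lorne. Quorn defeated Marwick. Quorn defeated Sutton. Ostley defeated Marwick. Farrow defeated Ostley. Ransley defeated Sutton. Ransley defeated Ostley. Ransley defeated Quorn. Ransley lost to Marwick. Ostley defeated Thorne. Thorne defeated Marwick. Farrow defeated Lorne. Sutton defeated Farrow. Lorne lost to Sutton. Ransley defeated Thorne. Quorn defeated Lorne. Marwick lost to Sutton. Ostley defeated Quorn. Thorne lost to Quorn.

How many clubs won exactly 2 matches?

Win totals: Lorne 0, Ostley 5, Farrow 2, Sutton 3, Ransley 6, Thorne 4, Marwick 3, Quorn 5.
Exactly 2: Farrow — 1 club.

1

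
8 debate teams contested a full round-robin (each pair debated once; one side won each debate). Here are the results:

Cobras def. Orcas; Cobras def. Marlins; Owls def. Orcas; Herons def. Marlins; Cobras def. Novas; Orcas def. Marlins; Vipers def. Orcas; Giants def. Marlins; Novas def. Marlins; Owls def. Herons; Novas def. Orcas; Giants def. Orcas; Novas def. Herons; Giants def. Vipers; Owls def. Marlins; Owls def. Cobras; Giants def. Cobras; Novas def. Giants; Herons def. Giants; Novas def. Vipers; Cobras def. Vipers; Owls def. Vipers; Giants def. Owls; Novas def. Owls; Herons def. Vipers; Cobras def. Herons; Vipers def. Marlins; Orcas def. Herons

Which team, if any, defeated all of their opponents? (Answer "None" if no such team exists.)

Highest win total is Novas with 6 (out of 7 possible).
Novas lost to Cobras, so no team went undefeated.

None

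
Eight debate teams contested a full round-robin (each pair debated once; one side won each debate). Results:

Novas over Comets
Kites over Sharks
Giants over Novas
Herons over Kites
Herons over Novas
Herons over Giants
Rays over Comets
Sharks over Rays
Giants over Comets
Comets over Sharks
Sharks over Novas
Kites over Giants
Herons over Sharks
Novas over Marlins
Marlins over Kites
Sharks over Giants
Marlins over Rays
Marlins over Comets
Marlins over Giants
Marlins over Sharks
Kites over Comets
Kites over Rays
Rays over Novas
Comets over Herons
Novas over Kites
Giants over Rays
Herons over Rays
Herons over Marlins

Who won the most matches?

Win totals: Sharks 3, Marlins 5, Rays 2, Giants 3, Novas 3, Comets 2, Kites 4, Herons 6.
Herons leads with 6 wins (next highest: 5).

Herons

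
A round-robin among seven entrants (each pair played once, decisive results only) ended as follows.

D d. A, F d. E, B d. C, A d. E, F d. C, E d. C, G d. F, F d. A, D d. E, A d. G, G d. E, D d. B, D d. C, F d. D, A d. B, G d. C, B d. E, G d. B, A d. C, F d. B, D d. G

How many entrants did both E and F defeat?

E beat: C.
F beat: A, B, C, D, E.
Both beat: C — 1.

1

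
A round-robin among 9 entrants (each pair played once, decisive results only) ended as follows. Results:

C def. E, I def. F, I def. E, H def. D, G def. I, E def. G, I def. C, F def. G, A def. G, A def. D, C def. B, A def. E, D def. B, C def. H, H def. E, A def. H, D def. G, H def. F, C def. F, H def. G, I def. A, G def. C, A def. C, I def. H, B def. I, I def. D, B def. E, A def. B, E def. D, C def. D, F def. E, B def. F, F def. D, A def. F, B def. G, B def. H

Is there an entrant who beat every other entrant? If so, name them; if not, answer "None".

Highest win total is A with 7 (out of 8 possible).
A lost to I, so no entrant went undefeated.

None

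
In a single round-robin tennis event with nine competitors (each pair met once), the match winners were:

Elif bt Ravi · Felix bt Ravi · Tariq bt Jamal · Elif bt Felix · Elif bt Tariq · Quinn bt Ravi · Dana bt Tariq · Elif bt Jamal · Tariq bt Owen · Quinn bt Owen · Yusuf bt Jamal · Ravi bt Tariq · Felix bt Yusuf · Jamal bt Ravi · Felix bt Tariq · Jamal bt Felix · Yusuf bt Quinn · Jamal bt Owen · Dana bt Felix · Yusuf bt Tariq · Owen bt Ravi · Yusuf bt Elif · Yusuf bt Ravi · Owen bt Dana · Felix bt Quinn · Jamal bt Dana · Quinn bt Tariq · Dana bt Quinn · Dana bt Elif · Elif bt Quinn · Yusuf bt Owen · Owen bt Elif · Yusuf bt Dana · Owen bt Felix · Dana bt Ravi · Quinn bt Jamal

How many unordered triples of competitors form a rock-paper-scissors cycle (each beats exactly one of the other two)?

18

Win totals: Owen 4, Elif 5, Felix 4, Tariq 2, Jamal 4, Ravi 1, Quinn 4, Dana 5, Yusuf 7.
A competitor with w wins dominates both others in C(w,2) triples; summing gives 6 + 10 + 6 + 1 + 6 + 0 + 6 + 10 + 21 = 66 transitive triples.
Total triples C(9,3) = 84, so cyclic triples = 84 − 66 = 18.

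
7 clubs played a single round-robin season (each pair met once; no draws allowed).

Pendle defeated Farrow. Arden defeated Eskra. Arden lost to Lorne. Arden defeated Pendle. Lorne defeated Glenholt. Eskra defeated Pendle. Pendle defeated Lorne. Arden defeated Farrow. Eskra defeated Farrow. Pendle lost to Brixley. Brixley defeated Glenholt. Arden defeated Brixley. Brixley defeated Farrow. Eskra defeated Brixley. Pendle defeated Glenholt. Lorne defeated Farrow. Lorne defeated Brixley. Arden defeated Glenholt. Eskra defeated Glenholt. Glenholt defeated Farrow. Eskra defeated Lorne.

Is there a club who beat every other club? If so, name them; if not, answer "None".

None

Highest win total is Eskra with 5 (out of 6 possible).
Eskra lost to Arden, so no club went undefeated.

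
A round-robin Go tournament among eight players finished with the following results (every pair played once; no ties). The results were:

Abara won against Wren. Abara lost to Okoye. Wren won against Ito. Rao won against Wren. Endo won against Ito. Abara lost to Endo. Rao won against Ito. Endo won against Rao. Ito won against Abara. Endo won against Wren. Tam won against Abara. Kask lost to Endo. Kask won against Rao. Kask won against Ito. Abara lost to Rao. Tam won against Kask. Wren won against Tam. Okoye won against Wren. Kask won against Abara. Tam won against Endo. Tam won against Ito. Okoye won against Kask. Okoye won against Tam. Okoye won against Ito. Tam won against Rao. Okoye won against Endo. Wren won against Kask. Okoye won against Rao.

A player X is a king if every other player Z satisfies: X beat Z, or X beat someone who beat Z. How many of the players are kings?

1

Abara cannot reach Rao, Endo, Okoye in two steps.
Wren cannot reach Okoye in two steps.
Kask cannot reach Tam, Endo, Okoye in two steps.
Rao cannot reach Endo, Okoye in two steps.
Tam cannot reach Okoye in two steps.
Endo cannot reach Okoye in two steps.
Ito cannot reach Kask, Rao, Tam, Endo, Okoye in two steps.
Okoye reaches everyone (king).
Kings: Okoye — 1.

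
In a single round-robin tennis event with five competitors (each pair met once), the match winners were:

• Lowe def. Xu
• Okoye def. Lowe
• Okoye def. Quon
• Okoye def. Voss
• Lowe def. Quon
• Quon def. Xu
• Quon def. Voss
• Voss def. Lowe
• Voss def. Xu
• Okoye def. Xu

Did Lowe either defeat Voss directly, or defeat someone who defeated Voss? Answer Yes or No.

Lowe did not beat Voss directly.
Lowe beat Xu, Quon. Of those, Quon beat Voss.

Yes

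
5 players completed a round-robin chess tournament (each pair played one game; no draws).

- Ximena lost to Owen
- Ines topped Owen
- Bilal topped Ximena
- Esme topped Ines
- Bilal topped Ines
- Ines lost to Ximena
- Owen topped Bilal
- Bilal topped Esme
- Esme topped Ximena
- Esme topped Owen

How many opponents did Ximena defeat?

1

Ximena's results: beat Ines; lost to Esme, Owen, Bilal.
That is 1 win.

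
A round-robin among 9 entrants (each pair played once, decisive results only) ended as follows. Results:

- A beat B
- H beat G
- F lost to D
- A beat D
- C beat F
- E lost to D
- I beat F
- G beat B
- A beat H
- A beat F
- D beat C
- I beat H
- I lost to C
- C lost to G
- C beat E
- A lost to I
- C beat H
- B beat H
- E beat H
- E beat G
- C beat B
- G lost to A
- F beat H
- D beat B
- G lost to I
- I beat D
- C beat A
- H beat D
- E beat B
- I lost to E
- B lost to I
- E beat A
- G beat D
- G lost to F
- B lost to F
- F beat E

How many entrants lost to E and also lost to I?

4

E beat: A, B, G, H, I.
I beat: A, B, D, F, G, H.
Both beat: A, B, G, H — 4.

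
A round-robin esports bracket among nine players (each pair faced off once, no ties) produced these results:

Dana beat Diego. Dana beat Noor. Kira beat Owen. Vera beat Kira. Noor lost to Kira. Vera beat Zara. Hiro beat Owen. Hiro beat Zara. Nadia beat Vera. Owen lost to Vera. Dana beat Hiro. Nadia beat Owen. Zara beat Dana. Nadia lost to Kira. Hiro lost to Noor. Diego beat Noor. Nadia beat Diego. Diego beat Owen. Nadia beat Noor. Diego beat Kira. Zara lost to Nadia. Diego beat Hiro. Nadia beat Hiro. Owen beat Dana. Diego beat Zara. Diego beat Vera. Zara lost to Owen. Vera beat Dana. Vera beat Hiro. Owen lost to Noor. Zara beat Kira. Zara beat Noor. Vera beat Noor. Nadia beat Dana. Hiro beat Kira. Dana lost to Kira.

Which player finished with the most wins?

Nadia

Win totals: Hiro 3, Dana 3, Diego 6, Kira 4, Zara 3, Owen 2, Nadia 7, Vera 6, Noor 2.
Nadia leads with 7 wins (next highest: 6).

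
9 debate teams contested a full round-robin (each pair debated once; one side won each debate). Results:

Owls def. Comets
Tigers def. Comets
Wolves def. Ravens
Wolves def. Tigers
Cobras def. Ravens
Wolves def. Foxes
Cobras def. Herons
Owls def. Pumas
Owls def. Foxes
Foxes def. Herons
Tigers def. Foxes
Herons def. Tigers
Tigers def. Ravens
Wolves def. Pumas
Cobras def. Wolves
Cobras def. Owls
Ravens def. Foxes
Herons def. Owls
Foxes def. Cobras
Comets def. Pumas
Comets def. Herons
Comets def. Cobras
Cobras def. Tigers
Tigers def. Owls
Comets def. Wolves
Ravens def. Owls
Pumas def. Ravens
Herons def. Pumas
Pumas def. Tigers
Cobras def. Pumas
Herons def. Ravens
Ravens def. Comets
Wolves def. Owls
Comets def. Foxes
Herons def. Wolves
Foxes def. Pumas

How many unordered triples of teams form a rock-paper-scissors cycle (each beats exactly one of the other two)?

Win totals: Comets 5, Owls 3, Herons 5, Cobras 6, Wolves 5, Ravens 3, Pumas 2, Tigers 4, Foxes 3.
A team with w wins dominates both others in C(w,2) triples; summing gives 10 + 3 + 10 + 15 + 10 + 3 + 1 + 6 + 3 = 61 transitive triples.
Total triples C(9,3) = 84, so cyclic triples = 84 − 61 = 23.

23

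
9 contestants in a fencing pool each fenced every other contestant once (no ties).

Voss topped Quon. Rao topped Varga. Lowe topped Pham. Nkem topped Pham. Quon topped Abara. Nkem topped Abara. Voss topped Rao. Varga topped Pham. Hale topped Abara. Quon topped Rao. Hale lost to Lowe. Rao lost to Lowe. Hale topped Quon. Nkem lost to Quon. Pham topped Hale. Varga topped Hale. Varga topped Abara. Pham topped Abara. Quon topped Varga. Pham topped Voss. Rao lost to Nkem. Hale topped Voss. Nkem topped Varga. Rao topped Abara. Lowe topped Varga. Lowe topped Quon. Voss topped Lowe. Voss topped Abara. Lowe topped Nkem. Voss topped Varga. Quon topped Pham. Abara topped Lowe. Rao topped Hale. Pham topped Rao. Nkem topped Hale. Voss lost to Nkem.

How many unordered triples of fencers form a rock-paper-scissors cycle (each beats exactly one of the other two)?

19

Win totals: Voss 5, Varga 3, Hale 3, Rao 3, Abara 1, Lowe 6, Pham 4, Nkem 6, Quon 5.
A fencer with w wins dominates both others in C(w,2) triples; summing gives 10 + 3 + 3 + 3 + 0 + 15 + 6 + 15 + 10 = 65 transitive triples.
Total triples C(9,3) = 84, so cyclic triples = 84 − 65 = 19.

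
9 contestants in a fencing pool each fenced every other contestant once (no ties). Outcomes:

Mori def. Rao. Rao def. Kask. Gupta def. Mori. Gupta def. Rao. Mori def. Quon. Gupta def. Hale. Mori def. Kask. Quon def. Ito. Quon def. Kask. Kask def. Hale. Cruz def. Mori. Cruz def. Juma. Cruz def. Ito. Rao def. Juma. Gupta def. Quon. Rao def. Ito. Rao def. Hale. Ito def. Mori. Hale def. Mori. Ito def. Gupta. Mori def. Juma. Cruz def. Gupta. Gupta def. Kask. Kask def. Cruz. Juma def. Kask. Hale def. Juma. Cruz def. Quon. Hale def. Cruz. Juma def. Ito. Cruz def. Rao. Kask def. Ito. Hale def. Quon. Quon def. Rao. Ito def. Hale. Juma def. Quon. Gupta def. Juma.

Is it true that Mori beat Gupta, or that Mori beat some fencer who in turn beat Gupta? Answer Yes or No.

Mori did not beat Gupta directly.
Mori beat Quon, Kask, Juma, Rao, but each of them lost to Gupta. No two-step path.

No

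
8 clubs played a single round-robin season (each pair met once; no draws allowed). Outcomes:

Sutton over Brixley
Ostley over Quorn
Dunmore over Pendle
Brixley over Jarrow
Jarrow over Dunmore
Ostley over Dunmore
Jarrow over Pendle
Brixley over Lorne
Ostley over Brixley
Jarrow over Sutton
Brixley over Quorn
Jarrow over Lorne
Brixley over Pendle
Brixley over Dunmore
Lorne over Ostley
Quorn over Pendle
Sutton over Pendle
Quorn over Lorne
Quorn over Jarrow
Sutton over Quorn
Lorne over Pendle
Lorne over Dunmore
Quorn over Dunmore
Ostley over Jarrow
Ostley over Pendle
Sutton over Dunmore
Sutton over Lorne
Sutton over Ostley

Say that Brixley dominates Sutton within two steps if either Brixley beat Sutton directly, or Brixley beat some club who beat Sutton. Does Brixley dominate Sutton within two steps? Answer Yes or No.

Brixley did not beat Sutton directly.
Brixley beat Dunmore, Quorn, Jarrow, Lorne, Pendle. Of those, Jarrow beat Sutton.

Yes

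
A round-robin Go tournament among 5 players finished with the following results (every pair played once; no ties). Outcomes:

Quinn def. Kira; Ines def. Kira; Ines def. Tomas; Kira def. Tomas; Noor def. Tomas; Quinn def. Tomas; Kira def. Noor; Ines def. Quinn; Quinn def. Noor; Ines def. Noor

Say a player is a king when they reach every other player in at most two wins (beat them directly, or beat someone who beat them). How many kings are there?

1

Ines reaches everyone (king).
Kira cannot reach Ines, Quinn in two steps.
Quinn cannot reach Ines in two steps.
Noor cannot reach Ines, Kira, Quinn in two steps.
Tomas cannot reach Ines, Kira, Quinn, Noor in two steps.
Kings: Ines — 1.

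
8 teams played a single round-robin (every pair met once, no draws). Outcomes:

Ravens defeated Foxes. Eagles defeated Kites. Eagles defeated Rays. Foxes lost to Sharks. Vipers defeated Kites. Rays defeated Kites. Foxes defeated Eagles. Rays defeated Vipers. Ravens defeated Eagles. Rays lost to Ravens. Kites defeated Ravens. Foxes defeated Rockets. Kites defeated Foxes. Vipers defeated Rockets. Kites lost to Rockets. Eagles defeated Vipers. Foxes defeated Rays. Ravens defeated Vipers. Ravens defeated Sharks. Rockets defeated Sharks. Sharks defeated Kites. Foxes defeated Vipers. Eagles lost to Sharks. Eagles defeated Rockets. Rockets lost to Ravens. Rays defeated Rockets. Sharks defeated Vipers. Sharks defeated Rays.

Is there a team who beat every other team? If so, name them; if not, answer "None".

None

Highest win total is Ravens with 6 (out of 7 possible).
Ravens lost to Kites, so no team went undefeated.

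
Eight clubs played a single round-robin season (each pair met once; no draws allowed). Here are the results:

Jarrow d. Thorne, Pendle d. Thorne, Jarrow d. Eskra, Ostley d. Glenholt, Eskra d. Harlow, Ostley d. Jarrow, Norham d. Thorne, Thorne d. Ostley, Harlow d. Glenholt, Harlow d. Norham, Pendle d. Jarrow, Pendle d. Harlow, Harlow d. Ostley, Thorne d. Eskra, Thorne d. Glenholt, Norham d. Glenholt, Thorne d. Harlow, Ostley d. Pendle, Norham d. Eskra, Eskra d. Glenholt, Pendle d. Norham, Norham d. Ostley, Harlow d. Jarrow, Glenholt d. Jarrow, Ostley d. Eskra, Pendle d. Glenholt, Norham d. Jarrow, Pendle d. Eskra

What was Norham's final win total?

5

Norham's results: beat Ostley, Eskra, Thorne, Jarrow, Glenholt; lost to Harlow, Pendle.
That is 5 wins.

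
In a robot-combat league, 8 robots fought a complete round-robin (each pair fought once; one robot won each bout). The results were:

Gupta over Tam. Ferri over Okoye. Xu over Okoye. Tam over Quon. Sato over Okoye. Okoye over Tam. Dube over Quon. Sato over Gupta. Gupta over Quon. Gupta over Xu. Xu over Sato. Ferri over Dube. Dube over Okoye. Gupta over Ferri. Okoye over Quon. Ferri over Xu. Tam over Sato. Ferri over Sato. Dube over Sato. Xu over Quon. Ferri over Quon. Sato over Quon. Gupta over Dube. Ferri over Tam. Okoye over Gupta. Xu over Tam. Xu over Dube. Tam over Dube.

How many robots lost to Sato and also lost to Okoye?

2

Sato beat: Gupta, Quon, Okoye.
Okoye beat: Tam, Gupta, Quon.
Both beat: Gupta, Quon — 2.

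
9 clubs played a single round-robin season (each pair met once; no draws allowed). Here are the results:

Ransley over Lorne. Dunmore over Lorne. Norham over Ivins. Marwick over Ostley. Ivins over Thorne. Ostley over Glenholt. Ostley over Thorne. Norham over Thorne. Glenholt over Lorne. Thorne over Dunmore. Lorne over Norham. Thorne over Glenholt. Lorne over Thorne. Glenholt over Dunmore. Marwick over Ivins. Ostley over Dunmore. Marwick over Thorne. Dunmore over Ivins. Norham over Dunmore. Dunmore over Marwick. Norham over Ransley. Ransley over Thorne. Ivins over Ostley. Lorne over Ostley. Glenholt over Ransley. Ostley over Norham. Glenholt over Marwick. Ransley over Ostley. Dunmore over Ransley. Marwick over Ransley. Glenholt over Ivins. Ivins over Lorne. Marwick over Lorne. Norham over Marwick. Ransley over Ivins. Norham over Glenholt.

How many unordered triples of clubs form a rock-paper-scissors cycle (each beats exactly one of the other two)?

Win totals: Dunmore 4, Ransley 4, Ostley 4, Ivins 3, Lorne 3, Marwick 5, Glenholt 5, Norham 6, Thorne 2.
A club with w wins dominates both others in C(w,2) triples; summing gives 6 + 6 + 6 + 3 + 3 + 10 + 10 + 15 + 1 = 60 transitive triples.
Total triples C(9,3) = 84, so cyclic triples = 84 − 60 = 24.

24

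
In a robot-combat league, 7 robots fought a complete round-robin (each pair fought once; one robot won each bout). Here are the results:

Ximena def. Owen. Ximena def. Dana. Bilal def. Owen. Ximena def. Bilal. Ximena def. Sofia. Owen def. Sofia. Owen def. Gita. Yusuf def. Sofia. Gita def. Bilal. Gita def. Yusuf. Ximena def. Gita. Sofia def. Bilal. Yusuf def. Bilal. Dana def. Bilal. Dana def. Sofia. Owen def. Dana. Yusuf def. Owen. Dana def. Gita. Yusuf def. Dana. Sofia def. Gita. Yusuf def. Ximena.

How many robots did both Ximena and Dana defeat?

Ximena beat: Gita, Owen, Dana, Sofia, Bilal.
Dana beat: Gita, Sofia, Bilal.
Both beat: Gita, Sofia, Bilal — 3.

3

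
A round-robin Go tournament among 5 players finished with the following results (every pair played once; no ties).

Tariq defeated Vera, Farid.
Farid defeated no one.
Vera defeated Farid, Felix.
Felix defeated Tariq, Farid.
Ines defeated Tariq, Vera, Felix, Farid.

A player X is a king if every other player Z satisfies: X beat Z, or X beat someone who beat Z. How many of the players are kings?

1

Farid cannot reach Vera, Felix, Tariq, Ines in two steps.
Vera cannot reach Ines in two steps.
Felix cannot reach Ines in two steps.
Tariq cannot reach Ines in two steps.
Ines reaches everyone (king).
Kings: Ines — 1.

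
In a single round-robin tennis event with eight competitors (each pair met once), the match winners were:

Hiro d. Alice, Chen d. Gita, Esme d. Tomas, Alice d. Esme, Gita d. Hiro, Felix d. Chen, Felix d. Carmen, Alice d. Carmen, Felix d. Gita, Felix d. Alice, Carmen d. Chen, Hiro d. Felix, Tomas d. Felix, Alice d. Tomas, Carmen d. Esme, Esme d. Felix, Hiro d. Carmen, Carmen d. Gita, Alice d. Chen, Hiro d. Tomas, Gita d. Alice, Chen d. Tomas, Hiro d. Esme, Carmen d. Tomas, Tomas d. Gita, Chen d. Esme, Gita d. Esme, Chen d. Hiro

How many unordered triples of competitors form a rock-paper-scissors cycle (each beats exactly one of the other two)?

Win totals: Alice 4, Gita 3, Felix 4, Carmen 4, Tomas 2, Chen 4, Esme 2, Hiro 5.
A competitor with w wins dominates both others in C(w,2) triples; summing gives 6 + 3 + 6 + 6 + 1 + 6 + 1 + 10 = 39 transitive triples.
Total triples C(8,3) = 56, so cyclic triples = 56 − 39 = 17.

17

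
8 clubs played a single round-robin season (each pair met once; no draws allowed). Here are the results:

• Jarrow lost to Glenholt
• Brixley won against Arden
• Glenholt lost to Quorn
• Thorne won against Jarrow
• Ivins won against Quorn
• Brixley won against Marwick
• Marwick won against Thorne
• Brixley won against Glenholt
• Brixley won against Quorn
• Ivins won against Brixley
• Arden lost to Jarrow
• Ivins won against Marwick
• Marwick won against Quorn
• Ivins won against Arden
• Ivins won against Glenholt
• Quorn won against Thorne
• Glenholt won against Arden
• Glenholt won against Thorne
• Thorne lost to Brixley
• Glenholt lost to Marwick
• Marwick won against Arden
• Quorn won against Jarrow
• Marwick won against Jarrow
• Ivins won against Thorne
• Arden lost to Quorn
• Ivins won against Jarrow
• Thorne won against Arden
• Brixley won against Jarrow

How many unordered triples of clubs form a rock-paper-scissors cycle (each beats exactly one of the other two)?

0

Win totals: Jarrow 1, Quorn 4, Marwick 5, Ivins 7, Brixley 6, Thorne 2, Arden 0, Glenholt 3.
A club with w wins dominates both others in C(w,2) triples; summing gives 0 + 6 + 10 + 21 + 15 + 1 + 0 + 3 = 56 transitive triples.
Total triples C(8,3) = 56, so cyclic triples = 56 − 56 = 0.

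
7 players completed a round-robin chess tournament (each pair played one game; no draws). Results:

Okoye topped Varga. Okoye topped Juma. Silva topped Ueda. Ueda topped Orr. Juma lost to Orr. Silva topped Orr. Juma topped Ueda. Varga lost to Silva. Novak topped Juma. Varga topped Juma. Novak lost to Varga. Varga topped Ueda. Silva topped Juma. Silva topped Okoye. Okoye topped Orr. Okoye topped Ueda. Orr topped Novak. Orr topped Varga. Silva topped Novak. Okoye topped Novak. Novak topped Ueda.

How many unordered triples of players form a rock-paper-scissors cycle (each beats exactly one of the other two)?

3

Win totals: Orr 3, Silva 6, Juma 1, Okoye 5, Novak 2, Varga 3, Ueda 1.
A player with w wins dominates both others in C(w,2) triples; summing gives 3 + 15 + 0 + 10 + 1 + 3 + 0 = 32 transitive triples.
Total triples C(7,3) = 35, so cyclic triples = 35 − 32 = 3.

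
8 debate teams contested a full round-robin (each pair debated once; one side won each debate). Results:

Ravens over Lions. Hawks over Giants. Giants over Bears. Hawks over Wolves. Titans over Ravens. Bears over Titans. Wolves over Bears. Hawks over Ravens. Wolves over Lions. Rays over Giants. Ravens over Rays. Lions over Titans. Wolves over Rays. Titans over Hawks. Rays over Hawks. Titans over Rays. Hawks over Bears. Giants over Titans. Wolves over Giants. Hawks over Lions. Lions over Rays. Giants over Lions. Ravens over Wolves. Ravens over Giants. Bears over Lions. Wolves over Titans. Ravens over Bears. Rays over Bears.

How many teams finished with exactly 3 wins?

Win totals: Giants 3, Lions 2, Ravens 5, Wolves 5, Bears 2, Rays 3, Hawks 5, Titans 3.
Exactly 3: Giants, Rays, Titans — 3 teams.

3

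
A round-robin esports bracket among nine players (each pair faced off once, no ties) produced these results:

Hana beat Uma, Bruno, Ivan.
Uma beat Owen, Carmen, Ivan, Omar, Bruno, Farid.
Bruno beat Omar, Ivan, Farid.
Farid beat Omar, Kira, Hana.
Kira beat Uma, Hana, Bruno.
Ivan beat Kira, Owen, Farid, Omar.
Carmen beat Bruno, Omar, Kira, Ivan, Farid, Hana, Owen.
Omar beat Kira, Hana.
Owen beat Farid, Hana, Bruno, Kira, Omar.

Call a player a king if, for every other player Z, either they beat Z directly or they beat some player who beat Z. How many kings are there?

Ivan cannot reach Carmen in two steps.
Kira reaches everyone (king).
Farid cannot reach Carmen, Owen in two steps.
Carmen reaches everyone (king).
Uma reaches everyone (king).
Hana reaches everyone (king).
Owen cannot reach Carmen in two steps.
Bruno cannot reach Carmen, Uma in two steps.
Omar cannot reach Farid, Carmen, Owen in two steps.
Kings: Kira, Carmen, Uma, Hana — 4.

4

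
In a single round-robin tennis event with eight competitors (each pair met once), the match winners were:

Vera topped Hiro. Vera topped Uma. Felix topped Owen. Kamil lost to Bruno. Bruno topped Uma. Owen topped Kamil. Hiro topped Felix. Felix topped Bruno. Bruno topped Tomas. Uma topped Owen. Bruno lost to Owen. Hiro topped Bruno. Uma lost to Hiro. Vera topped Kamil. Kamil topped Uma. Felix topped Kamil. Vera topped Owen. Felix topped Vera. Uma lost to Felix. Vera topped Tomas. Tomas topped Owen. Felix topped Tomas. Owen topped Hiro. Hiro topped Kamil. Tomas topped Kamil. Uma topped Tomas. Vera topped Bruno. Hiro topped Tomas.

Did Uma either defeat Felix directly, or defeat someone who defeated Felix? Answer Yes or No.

Uma did not beat Felix directly.
Uma beat Owen, Tomas, but each of them lost to Felix. No two-step path.

No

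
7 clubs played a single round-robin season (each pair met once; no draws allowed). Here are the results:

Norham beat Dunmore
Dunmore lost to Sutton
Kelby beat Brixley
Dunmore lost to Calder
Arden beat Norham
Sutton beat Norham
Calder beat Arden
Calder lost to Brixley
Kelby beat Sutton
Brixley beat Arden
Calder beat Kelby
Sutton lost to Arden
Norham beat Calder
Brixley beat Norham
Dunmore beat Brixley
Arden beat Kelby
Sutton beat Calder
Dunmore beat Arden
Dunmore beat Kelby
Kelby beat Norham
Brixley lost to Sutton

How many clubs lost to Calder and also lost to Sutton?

1

Calder beat: Arden, Dunmore, Kelby.
Sutton beat: Brixley, Calder, Dunmore, Norham.
Both beat: Dunmore — 1.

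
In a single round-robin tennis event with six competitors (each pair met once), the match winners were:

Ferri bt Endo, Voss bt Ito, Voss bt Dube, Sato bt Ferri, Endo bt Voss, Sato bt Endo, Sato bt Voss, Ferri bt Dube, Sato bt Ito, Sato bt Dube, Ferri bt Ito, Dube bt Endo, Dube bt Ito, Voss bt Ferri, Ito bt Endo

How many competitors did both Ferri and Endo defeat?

Ferri beat: Dube, Ito, Endo.
Endo beat: Voss.
No one was beaten by both.

0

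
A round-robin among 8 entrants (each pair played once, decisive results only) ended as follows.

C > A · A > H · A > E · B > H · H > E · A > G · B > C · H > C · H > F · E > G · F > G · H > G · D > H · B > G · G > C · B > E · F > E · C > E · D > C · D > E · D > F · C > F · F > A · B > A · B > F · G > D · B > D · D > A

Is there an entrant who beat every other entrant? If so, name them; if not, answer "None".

B

B has 7 wins out of 7 opponents — a perfect record.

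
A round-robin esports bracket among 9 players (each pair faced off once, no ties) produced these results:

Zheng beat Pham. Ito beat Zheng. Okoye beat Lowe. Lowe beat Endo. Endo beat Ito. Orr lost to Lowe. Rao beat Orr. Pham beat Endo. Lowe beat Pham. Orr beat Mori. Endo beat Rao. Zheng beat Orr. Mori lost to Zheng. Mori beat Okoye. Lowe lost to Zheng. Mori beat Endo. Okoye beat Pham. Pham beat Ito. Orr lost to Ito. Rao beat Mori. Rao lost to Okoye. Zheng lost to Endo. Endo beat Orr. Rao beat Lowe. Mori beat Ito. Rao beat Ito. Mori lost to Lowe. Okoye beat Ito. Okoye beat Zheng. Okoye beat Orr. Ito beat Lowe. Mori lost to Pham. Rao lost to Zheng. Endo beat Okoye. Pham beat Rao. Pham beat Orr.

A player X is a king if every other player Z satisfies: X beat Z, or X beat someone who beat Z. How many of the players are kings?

7

Zheng reaches everyone (king).
Mori reaches everyone (king).
Orr cannot reach Zheng, Lowe, Rao, Pham in two steps.
Lowe reaches everyone (king).
Okoye reaches everyone (king).
Rao reaches everyone (king).
Pham reaches everyone (king).
Ito cannot reach Okoye in two steps.
Endo reaches everyone (king).
Kings: Zheng, Mori, Lowe, Okoye, Rao, Pham, Endo — 7.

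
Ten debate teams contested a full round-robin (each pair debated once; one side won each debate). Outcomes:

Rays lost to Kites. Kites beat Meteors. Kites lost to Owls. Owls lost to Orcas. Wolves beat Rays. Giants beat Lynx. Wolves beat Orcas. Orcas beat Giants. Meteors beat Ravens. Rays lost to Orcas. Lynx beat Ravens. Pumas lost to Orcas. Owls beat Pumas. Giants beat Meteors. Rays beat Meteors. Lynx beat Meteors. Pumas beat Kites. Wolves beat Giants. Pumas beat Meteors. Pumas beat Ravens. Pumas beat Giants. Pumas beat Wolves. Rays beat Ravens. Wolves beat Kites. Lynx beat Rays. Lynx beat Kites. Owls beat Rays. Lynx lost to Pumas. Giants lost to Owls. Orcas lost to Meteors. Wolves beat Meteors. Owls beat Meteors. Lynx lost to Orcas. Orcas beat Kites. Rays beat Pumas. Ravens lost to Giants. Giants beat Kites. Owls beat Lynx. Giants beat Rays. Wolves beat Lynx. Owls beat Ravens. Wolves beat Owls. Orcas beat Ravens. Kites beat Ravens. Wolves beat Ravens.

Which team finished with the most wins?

Wolves

Win totals: Rays 3, Owls 7, Orcas 7, Ravens 0, Kites 3, Pumas 6, Lynx 4, Wolves 8, Meteors 2, Giants 5.
Wolves leads with 8 wins (next highest: 7).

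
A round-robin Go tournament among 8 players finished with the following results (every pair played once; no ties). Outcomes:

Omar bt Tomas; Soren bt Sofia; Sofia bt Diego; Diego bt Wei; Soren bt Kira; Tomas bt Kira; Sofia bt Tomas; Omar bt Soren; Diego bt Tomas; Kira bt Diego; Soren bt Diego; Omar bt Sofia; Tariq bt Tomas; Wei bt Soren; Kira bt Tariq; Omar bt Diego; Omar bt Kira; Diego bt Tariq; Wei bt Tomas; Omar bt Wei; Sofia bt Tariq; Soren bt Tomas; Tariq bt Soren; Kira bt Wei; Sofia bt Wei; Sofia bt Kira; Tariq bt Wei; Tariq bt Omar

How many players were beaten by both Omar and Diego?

2

Omar beat: Sofia, Soren, Diego, Wei, Tomas, Kira.
Diego beat: Tariq, Wei, Tomas.
Both beat: Wei, Tomas — 2.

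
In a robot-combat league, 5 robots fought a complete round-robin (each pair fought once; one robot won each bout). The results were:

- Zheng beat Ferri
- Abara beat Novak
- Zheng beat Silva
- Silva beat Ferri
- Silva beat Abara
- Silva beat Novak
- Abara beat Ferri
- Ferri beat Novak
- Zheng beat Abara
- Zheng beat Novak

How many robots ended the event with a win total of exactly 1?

Win totals: Novak 0, Abara 2, Ferri 1, Zheng 4, Silva 3.
Exactly 1: Ferri — 1 robot.

1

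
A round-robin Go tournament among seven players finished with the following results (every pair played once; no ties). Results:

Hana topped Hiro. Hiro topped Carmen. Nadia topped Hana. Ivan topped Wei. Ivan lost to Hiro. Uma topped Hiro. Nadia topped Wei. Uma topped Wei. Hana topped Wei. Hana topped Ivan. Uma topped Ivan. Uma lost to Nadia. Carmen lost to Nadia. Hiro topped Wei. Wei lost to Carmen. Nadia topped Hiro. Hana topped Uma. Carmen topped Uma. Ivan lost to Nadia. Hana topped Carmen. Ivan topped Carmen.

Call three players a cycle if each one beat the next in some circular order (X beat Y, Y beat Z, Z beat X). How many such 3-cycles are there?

Win totals: Nadia 6, Hana 5, Hiro 3, Uma 3, Ivan 2, Wei 0, Carmen 2.
A player with w wins dominates both others in C(w,2) triples; summing gives 15 + 10 + 3 + 3 + 1 + 0 + 1 = 33 transitive triples.
Total triples C(7,3) = 35, so cyclic triples = 35 − 33 = 2.

2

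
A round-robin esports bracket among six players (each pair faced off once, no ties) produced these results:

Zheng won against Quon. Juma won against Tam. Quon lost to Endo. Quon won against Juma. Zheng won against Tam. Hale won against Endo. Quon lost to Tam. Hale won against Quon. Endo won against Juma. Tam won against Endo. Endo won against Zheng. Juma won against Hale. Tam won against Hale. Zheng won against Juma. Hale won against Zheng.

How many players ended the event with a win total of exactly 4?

Win totals: Hale 3, Endo 3, Juma 2, Tam 3, Zheng 3, Quon 1.
No player has exactly 4 wins.

0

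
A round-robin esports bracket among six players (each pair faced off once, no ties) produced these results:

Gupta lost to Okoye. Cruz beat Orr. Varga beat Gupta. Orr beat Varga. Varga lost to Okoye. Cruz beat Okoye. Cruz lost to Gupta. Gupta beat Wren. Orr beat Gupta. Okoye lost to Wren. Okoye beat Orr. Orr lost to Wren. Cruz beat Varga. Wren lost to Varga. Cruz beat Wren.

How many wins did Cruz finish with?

Cruz's results: beat Varga, Wren, Orr, Okoye; lost to Gupta.
That is 4 wins.

4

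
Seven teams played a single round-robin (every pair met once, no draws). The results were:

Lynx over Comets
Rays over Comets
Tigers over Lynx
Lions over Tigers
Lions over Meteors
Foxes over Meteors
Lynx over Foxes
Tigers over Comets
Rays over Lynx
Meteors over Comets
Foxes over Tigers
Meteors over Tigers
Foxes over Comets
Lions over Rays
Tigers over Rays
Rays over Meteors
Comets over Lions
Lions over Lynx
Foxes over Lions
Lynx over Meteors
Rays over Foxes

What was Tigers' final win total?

Tigers' results: beat Rays, Lynx, Comets; lost to Foxes, Lions, Meteors.
That is 3 wins.

3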